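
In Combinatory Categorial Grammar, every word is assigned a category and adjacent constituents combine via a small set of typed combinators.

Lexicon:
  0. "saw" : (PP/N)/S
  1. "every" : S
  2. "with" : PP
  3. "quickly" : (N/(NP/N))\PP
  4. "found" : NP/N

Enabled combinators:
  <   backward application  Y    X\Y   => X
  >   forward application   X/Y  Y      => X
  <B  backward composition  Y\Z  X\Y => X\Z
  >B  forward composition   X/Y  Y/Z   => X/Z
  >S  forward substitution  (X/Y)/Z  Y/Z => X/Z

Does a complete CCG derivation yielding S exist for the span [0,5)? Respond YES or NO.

NO

(PP/N)/S S PP (N/(NP/N))\PP NP/N
CKY chart[0,5] = {PP}; S ∉ chart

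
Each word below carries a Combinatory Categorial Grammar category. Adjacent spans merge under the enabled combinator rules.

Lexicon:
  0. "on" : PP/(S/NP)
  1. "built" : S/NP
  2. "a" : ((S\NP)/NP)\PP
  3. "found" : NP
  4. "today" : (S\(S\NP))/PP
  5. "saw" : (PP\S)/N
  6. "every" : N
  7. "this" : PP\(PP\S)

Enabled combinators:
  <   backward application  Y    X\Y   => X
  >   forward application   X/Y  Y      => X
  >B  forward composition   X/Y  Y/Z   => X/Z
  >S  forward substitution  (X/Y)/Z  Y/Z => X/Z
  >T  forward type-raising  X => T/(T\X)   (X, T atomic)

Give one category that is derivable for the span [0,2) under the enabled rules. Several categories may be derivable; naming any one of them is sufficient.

PP

[0,8] S   <
  [0,4] S\NP   >
    [0,3] (S\NP)/NP   <
      [0,2] PP   >
        [0,1] "on" : PP/(S/NP)
        [1,2] "built" : S/NP
      [2,3] "a" : ((S\NP)/NP)\PP
    [3,4] "found" : NP
  [4,8] S\(S\NP)   >
    [4,5] "today" : (S\(S\NP))/PP
    [5,8] PP   <
      [5,7] PP\S   >
        [5,6] "saw" : (PP\S)/N
        [6,7] "every" : N
      [7,8] "this" : PP\(PP\S)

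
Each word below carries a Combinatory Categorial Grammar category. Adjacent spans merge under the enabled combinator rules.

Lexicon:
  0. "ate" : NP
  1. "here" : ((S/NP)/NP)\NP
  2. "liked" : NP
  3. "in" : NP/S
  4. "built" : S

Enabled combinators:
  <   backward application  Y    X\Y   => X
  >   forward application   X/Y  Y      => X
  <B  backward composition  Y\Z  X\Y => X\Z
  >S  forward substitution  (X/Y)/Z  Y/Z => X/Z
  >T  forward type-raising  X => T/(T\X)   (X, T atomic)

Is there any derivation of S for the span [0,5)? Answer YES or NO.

[0,5] S   >
  [0,3] S/NP   >
    [0,2] (S/NP)/NP   <
      [0,1] "ate" : NP
      [1,2] "here" : ((S/NP)/NP)\NP
    [2,3] "liked" : NP
  [3,5] NP   >
    [3,4] "in" : NP/S
    [4,5] "built" : S

YES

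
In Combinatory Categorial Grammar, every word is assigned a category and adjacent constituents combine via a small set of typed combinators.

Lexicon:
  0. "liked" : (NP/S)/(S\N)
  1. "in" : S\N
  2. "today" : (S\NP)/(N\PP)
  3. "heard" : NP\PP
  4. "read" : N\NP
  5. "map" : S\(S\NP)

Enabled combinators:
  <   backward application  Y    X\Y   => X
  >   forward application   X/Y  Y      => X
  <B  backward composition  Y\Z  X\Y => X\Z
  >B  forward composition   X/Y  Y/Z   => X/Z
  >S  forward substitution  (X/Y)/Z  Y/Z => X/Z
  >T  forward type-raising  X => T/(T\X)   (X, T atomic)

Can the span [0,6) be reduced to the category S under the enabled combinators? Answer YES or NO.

NO

(NP/S)/(S\N) S\N (S\NP)/(N\PP) NP\PP N\NP S\(S\NP)
CKY chart[0,6] = {N/(N\NP), NP, NP/(NP\NP), NP/(S\S), PP/(PP\NP), S/(S\NP)}; S ∉ chart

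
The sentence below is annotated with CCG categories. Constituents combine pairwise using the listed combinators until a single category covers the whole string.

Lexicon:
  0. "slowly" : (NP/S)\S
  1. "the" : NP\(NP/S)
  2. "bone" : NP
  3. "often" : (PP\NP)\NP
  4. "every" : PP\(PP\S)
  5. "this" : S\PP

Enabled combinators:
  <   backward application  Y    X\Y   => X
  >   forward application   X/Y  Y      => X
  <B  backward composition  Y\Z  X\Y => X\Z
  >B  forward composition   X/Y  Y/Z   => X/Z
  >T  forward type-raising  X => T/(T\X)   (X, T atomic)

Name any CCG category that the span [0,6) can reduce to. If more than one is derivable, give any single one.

S

[0,6] S   <
  [0,5] PP   <
    [0,4] PP\S   <B
      [0,2] NP\S   <B
        [0,1] "slowly" : (NP/S)\S
        [1,2] "the" : NP\(NP/S)
      [2,4] PP\NP   <
        [2,3] "bone" : NP
        [3,4] "often" : (PP\NP)\NP
    [4,5] "every" : PP\(PP\S)
  [5,6] "this" : S\PP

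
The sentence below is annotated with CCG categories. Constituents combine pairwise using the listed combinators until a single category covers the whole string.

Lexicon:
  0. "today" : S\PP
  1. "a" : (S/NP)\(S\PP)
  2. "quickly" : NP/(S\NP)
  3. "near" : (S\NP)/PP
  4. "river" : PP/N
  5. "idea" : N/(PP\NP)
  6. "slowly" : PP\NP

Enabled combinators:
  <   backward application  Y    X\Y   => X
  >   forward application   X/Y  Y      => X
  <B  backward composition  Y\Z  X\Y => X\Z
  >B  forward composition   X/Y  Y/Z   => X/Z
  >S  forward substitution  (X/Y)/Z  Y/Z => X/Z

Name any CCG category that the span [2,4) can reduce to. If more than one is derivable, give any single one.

NP/PP

[0,7] S   >
  [0,2] S/NP   <
    [0,1] "today" : S\PP
    [1,2] "a" : (S/NP)\(S\PP)
  [2,7] NP   >
    [2,5] NP/N   >B
      [2,4] NP/PP   >B
        [2,3] "quickly" : NP/(S\NP)
        [3,4] "near" : (S\NP)/PP
      [4,5] "river" : PP/N
    [5,7] N   >
      [5,6] "idea" : N/(PP\NP)
      [6,7] "slowly" : PP\NP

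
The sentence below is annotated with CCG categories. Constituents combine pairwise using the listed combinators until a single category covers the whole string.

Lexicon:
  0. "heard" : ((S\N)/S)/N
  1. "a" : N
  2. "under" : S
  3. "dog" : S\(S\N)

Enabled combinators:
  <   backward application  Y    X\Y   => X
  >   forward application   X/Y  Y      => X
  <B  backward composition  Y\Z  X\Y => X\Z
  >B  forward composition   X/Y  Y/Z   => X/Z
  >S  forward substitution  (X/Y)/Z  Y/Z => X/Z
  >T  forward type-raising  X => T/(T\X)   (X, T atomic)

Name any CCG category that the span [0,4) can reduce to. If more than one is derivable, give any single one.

S

[0,4] S   <
  [0,3] S\N   >
    [0,2] (S\N)/S   >
      [0,1] "heard" : ((S\N)/S)/N
      [1,2] "a" : N
    [2,3] "under" : S
  [3,4] "dog" : S\(S\N)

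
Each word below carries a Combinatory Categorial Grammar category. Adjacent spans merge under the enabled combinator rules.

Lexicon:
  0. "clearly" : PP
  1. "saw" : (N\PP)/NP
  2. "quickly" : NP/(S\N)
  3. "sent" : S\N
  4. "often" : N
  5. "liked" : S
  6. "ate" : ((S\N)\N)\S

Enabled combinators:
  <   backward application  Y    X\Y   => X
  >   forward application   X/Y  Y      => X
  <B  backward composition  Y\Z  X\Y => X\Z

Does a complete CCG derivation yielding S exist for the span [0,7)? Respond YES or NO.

YES

[0,7] S   <
  [0,4] N   <
    [0,1] "clearly" : PP
    [1,4] N\PP   >
      [1,2] "saw" : (N\PP)/NP
      [2,4] NP   >
        [2,3] "quickly" : NP/(S\N)
        [3,4] "sent" : S\N
  [4,7] S\N   <
    [4,5] "often" : N
    [5,7] (S\N)\N   <
      [5,6] "liked" : S
      [6,7] "ate" : ((S\N)\N)\S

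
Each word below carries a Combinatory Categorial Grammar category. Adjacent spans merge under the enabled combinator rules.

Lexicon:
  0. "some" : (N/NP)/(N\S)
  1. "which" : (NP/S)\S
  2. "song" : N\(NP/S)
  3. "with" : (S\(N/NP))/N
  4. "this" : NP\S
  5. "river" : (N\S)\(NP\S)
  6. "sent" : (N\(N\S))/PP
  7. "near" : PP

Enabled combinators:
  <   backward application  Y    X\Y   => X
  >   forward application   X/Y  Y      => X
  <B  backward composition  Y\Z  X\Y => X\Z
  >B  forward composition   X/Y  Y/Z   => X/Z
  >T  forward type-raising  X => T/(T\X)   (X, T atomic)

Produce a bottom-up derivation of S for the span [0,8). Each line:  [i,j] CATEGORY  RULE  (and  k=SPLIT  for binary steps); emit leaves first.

[0,8] S   <
  [0,3] N/NP   >
    [0,1] "some" : (N/NP)/(N\S)
    [1,3] N\S   <B
      [1,2] "which" : (NP/S)\S
      [2,3] "song" : N\(NP/S)
  [3,8] S\(N/NP)   >
    [3,4] "with" : (S\(N/NP))/N
    [4,8] N   <
      [4,6] N\S   <
        [4,5] "this" : NP\S
        [5,6] "river" : (N\S)\(NP\S)
      [6,8] N\(N\S)   >
        [6,7] "sent" : (N\(N\S))/PP
        [7,8] "near" : PP

[0,1] (N/NP)/(N\S)  lex  "some"
[1,2] (NP/S)\S  lex  "which"
[2,3] N\(NP/S)  lex  "song"
[1,3] N\S  <B  k=2
[0,3] N/NP  >  k=1
[3,4] (S\(N/NP))/N  lex  "with"
[4,5] NP\S  lex  "this"
[5,6] (N\S)\(NP\S)  lex  "river"
[4,6] N\S  <  k=5
[6,7] (N\(N\S))/PP  lex  "sent"
[7,8] PP  lex  "near"
[6,8] N\(N\S)  >  k=7
[4,8] N  <  k=6
[3,8] S\(N/NP)  >  k=4
[0,8] S  <  k=3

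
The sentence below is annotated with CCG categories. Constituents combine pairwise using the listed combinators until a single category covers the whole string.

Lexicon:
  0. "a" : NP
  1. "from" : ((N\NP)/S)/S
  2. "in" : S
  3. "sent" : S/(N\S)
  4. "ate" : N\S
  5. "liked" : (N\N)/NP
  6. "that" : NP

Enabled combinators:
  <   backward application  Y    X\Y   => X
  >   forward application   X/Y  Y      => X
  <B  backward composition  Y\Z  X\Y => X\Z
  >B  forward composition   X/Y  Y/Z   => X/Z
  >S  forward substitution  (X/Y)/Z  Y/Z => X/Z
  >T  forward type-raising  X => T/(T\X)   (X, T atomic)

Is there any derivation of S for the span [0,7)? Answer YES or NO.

NO

NP ((N\NP)/S)/S S S/(N\S) N\S (N\N)/NP NP
CKY chart[0,7] = {N, N/(NP\NP), N/(N\N), N/(S\S), NP/(NP\N), PP/(PP\N), S/(S\N)}; S ∉ chart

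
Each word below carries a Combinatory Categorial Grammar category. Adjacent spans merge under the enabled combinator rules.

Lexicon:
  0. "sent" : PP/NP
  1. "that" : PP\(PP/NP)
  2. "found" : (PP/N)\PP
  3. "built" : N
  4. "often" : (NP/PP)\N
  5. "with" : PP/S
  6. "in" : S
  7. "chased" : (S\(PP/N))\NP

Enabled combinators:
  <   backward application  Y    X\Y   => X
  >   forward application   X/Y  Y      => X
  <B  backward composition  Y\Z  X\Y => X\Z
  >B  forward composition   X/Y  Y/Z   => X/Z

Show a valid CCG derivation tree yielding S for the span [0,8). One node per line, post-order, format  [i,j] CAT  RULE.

[0,8] S   <
  [0,3] PP/N   <
    [0,2] PP   <
      [0,1] "sent" : PP/NP
      [1,2] "that" : PP\(PP/NP)
    [2,3] "found" : (PP/N)\PP
  [3,8] S\(PP/N)   <
    [3,7] NP   >
      [3,6] NP/S   >B
        [3,5] NP/PP   <
          [3,4] "built" : N
          [4,5] "often" : (NP/PP)\N
        [5,6] "with" : PP/S
      [6,7] "in" : S
    [7,8] "chased" : (S\(PP/N))\NP

[0,1] PP/NP  lex  "sent"
[1,2] PP\(PP/NP)  lex  "that"
[0,2] PP  <  k=1
[2,3] (PP/N)\PP  lex  "found"
[0,3] PP/N  <  k=2
[3,4] N  lex  "built"
[4,5] (NP/PP)\N  lex  "often"
[3,5] NP/PP  <  k=4
[5,6] PP/S  lex  "with"
[3,6] NP/S  >B  k=5
[6,7] S  lex  "in"
[3,7] NP  >  k=6
[7,8] (S\(PP/N))\NP  lex  "chased"
[3,8] S\(PP/N)  <  k=7
[0,8] S  <  k=3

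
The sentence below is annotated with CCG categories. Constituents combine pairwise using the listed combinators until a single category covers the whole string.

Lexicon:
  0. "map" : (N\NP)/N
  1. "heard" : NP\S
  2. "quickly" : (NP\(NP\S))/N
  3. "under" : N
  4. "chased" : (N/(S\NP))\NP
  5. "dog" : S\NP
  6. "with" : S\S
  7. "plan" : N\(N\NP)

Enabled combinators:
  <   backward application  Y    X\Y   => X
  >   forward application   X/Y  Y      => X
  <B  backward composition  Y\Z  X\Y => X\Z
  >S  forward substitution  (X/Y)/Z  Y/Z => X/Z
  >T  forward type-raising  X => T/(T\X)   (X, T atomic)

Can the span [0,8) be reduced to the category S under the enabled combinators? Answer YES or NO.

NO

(N\NP)/N NP\S (NP\(NP\S))/N N (N/(S\NP))\NP S\NP S\S N\(N\NP)
CKY chart[0,8] = {N, N/(N\N), NP/(NP\N), PP/(PP\N), S/(S\N)}; S ∉ chart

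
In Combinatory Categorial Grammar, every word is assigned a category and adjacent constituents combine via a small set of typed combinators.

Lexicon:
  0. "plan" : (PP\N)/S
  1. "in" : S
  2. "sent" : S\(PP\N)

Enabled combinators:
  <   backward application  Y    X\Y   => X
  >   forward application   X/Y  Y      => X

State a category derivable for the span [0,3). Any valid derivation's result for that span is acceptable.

S

[0,3] S   <
  [0,2] PP\N   >
    [0,1] "plan" : (PP\N)/S
    [1,2] "in" : S
  [2,3] "sent" : S\(PP\N)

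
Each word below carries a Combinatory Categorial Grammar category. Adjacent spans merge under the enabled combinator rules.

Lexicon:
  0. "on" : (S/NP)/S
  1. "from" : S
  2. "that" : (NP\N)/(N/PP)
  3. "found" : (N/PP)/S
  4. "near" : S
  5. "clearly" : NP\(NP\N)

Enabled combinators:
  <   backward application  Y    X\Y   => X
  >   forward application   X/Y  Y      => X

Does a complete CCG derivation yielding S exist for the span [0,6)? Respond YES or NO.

YES

[0,6] S   >
  [0,2] S/NP   >
    [0,1] "on" : (S/NP)/S
    [1,2] "from" : S
  [2,6] NP   <
    [2,5] NP\N   >
      [2,3] "that" : (NP\N)/(N/PP)
      [3,5] N/PP   >
        [3,4] "found" : (N/PP)/S
        [4,5] "near" : S
    [5,6] "clearly" : NP\(NP\N)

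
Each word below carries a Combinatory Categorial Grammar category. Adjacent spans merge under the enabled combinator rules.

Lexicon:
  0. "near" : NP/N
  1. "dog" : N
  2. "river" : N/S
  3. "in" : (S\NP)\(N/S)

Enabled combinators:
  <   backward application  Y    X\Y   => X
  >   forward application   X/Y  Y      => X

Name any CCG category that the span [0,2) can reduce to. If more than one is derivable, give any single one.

[0,4] S   <
  [0,2] NP   >
    [0,1] "near" : NP/N
    [1,2] "dog" : N
  [2,4] S\NP   <
    [2,3] "river" : N/S
    [3,4] "in" : (S\NP)\(N/S)

NP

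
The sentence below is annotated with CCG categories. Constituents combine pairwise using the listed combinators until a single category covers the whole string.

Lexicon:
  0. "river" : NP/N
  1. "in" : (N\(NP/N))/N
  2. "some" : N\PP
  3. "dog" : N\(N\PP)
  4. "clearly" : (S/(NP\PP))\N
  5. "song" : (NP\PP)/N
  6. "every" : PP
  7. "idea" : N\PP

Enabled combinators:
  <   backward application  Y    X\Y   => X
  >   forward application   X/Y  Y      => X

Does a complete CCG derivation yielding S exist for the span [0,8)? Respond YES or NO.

[0,8] S   >
  [0,5] S/(NP\PP)   <
    [0,4] N   <
      [0,1] "river" : NP/N
      [1,4] N\(NP/N)   >
        [1,2] "in" : (N\(NP/N))/N
        [2,4] N   <
          [2,3] "some" : N\PP
          [3,4] "dog" : N\(N\PP)
    [4,5] "clearly" : (S/(NP\PP))\N
  [5,8] NP\PP   >
    [5,6] "song" : (NP\PP)/N
    [6,8] N   <
      [6,7] "every" : PP
      [7,8] "idea" : N\PP

YES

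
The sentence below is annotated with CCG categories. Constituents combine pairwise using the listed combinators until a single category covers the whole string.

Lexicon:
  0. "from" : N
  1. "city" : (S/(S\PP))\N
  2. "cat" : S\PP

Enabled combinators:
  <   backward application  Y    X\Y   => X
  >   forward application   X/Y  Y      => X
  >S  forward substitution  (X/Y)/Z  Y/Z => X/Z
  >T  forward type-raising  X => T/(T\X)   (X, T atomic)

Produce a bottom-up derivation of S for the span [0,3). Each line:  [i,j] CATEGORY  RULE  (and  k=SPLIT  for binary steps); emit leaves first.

[0,1] N  lex  "from"
[1,2] (S/(S\PP))\N  lex  "city"
[0,2] S/(S\PP)  <  k=1
[2,3] S\PP  lex  "cat"
[0,3] S  >  k=2

[0,3] S   >
  [0,2] S/(S\PP)   <
    [0,1] "from" : N
    [1,2] "city" : (S/(S\PP))\N
  [2,3] "cat" : S\PP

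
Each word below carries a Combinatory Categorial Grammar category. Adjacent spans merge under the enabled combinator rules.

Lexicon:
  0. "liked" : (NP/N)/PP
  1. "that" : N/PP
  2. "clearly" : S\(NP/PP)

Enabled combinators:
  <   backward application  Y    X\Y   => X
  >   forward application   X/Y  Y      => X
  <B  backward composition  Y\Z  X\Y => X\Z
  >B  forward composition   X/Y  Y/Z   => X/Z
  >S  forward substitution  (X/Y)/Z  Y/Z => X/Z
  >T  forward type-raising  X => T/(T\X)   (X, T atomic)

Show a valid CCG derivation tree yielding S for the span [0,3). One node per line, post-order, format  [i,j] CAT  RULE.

[0,1] (NP/N)/PP  lex  "liked"
[1,2] N/PP  lex  "that"
[0,2] NP/PP  >S  k=1
[2,3] S\(NP/PP)  lex  "clearly"
[0,3] S  <  k=2

[0,3] S   <
  [0,2] NP/PP   >S
    [0,1] "liked" : (NP/N)/PP
    [1,2] "that" : N/PP
  [2,3] "clearly" : S\(NP/PP)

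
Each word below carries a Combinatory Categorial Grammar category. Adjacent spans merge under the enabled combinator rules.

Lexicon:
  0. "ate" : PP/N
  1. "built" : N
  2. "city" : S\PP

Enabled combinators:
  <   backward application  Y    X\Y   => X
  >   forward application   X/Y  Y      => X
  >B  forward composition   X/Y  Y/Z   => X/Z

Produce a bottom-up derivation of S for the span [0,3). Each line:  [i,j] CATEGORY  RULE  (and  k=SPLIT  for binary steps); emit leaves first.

[0,3] S   <
  [0,2] PP   >
    [0,1] "ate" : PP/N
    [1,2] "built" : N
  [2,3] "city" : S\PP

[0,1] PP/N  lex  "ate"
[1,2] N  lex  "built"
[0,2] PP  >  k=1
[2,3] S\PP  lex  "city"
[0,3] S  <  k=2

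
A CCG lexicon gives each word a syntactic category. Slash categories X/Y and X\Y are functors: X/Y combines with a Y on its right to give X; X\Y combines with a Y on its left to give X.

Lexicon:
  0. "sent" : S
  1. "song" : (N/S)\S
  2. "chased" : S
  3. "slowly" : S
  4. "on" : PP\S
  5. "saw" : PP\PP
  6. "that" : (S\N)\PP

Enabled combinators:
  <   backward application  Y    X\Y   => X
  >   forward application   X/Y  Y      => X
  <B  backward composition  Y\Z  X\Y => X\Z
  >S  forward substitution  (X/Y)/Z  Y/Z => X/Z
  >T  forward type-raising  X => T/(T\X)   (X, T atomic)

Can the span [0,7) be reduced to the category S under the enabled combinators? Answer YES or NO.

[0,7] S   <
  [0,3] N   >
    [0,2] N/S   <
      [0,1] "sent" : S
      [1,2] "song" : (N/S)\S
    [2,3] "chased" : S
  [3,7] S\N   <
    [3,6] PP   <
      [3,4] "slowly" : S
      [4,6] PP\S   <B
        [4,5] "on" : PP\S
        [5,6] "saw" : PP\PP
    [6,7] "that" : (S\N)\PP

YES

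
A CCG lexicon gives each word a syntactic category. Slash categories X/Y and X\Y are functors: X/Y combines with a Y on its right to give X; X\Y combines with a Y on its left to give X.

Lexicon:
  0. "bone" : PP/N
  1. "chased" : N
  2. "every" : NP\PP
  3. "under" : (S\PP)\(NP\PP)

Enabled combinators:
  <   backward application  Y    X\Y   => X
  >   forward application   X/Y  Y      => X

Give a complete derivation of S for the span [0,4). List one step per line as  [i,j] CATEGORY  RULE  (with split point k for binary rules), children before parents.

[0,4] S   <
  [0,2] PP   >
    [0,1] "bone" : PP/N
    [1,2] "chased" : N
  [2,4] S\PP   <
    [2,3] "every" : NP\PP
    [3,4] "under" : (S\PP)\(NP\PP)

[0,1] PP/N  lex  "bone"
[1,2] N  lex  "chased"
[0,2] PP  >  k=1
[2,3] NP\PP  lex  "every"
[3,4] (S\PP)\(NP\PP)  lex  "under"
[2,4] S\PP  <  k=3
[0,4] S  <  k=2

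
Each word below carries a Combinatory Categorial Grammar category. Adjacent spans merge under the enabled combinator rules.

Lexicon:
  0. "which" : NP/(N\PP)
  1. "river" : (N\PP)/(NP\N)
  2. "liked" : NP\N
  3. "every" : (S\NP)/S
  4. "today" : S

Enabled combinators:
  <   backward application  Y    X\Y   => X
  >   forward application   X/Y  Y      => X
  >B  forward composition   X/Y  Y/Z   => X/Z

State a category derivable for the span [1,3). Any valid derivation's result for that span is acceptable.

N\PP

[0,5] S   <
  [0,3] NP   >
    [0,1] "which" : NP/(N\PP)
    [1,3] N\PP   >
      [1,2] "river" : (N\PP)/(NP\N)
      [2,3] "liked" : NP\N
  [3,5] S\NP   >
    [3,4] "every" : (S\NP)/S
    [4,5] "today" : S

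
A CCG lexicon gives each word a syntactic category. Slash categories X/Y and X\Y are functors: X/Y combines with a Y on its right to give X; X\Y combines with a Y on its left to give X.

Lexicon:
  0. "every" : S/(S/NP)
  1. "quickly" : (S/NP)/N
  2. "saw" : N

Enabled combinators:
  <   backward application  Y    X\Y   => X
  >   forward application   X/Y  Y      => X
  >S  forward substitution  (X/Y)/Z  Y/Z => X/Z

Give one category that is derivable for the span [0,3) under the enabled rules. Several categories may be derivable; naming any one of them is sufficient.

S

[0,3] S   >
  [0,1] "every" : S/(S/NP)
  [1,3] S/NP   >
    [1,2] "quickly" : (S/NP)/N
    [2,3] "saw" : N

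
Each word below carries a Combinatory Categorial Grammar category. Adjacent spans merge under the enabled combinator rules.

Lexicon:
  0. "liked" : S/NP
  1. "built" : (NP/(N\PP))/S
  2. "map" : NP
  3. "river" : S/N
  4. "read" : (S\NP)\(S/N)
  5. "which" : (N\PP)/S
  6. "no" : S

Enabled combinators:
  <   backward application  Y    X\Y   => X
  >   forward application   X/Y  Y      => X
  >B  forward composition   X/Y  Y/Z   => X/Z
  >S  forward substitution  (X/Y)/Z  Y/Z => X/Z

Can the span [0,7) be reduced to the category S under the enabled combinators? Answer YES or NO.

[0,7] S   >
  [0,1] "liked" : S/NP
  [1,7] NP   >
    [1,5] NP/(N\PP)   >
      [1,2] "built" : (NP/(N\PP))/S
      [2,5] S   <
        [2,3] "map" : NP
        [3,5] S\NP   <
          [3,4] "river" : S/N
          [4,5] "read" : (S\NP)\(S/N)
    [5,7] N\PP   >
      [5,6] "which" : (N\PP)/S
      [6,7] "no" : S

YES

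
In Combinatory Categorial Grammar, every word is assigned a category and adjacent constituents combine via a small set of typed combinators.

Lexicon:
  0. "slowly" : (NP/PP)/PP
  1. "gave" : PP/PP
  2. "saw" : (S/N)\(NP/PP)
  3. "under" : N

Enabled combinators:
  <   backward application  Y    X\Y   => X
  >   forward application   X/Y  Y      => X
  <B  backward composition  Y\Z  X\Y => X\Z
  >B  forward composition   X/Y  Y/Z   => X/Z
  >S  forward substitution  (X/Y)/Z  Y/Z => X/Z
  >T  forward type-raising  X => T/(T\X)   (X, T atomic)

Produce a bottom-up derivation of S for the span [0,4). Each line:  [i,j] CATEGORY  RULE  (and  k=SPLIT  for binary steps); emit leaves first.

[0,4] S   >
  [0,3] S/N   <
    [0,2] NP/PP   >S
      [0,1] "slowly" : (NP/PP)/PP
      [1,2] "gave" : PP/PP
    [2,3] "saw" : (S/N)\(NP/PP)
  [3,4] "under" : N

[0,1] (NP/PP)/PP  lex  "slowly"
[1,2] PP/PP  lex  "gave"
[0,2] NP/PP  >S  k=1
[2,3] (S/N)\(NP/PP)  lex  "saw"
[0,3] S/N  <  k=2
[3,4] N  lex  "under"
[0,4] S  >  k=3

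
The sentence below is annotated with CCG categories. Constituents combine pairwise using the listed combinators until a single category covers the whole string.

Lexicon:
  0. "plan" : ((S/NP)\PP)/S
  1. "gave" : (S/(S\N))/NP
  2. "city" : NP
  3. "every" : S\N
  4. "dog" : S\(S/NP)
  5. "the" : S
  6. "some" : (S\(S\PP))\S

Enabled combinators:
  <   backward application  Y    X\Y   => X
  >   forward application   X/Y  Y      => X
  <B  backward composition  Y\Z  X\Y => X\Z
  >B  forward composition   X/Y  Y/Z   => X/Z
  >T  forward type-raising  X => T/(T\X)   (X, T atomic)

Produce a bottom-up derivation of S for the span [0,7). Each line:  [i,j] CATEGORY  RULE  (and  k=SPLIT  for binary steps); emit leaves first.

[0,7] S   <
  [0,5] S\PP   <B
    [0,4] (S/NP)\PP   >
      [0,1] "plan" : ((S/NP)\PP)/S
      [1,4] S   >
        [1,3] S/(S\N)   >
          [1,2] "gave" : (S/(S\N))/NP
          [2,3] "city" : NP
        [3,4] "every" : S\N
    [4,5] "dog" : S\(S/NP)
  [5,7] S\(S\PP)   <
    [5,6] "the" : S
    [6,7] "some" : (S\(S\PP))\S

[0,1] ((S/NP)\PP)/S  lex  "plan"
[1,2] (S/(S\N))/NP  lex  "gave"
[2,3] NP  lex  "city"
[1,3] S/(S\N)  >  k=2
[3,4] S\N  lex  "every"
[1,4] S  >  k=3
[0,4] (S/NP)\PP  >  k=1
[4,5] S\(S/NP)  lex  "dog"
[0,5] S\PP  <B  k=4
[5,6] S  lex  "the"
[6,7] (S\(S\PP))\S  lex  "some"
[5,7] S\(S\PP)  <  k=6
[0,7] S  <  k=5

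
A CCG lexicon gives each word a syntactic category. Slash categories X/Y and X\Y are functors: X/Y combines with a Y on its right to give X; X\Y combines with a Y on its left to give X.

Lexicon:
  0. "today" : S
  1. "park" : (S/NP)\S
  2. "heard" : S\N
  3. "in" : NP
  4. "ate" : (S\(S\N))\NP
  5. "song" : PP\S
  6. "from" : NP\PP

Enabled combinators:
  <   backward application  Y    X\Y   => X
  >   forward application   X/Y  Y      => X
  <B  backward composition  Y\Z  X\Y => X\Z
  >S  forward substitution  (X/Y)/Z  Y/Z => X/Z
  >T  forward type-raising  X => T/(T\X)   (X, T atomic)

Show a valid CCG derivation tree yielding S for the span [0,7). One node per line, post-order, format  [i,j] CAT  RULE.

[0,7] S   >
  [0,2] S/NP   <
    [0,1] "today" : S
    [1,2] "park" : (S/NP)\S
  [2,7] NP   <
    [2,5] S   <
      [2,3] "heard" : S\N
      [3,5] S\(S\N)   <
        [3,4] "in" : NP
        [4,5] "ate" : (S\(S\N))\NP
    [5,7] NP\S   <B
      [5,6] "song" : PP\S
      [6,7] "from" : NP\PP

[0,1] S  lex  "today"
[1,2] (S/NP)\S  lex  "park"
[0,2] S/NP  <  k=1
[2,3] S\N  lex  "heard"
[3,4] NP  lex  "in"
[4,5] (S\(S\N))\NP  lex  "ate"
[3,5] S\(S\N)  <  k=4
[2,5] S  <  k=3
[5,6] PP\S  lex  "song"
[6,7] NP\PP  lex  "from"
[5,7] NP\S  <B  k=6
[2,7] NP  <  k=5
[0,7] S  >  k=2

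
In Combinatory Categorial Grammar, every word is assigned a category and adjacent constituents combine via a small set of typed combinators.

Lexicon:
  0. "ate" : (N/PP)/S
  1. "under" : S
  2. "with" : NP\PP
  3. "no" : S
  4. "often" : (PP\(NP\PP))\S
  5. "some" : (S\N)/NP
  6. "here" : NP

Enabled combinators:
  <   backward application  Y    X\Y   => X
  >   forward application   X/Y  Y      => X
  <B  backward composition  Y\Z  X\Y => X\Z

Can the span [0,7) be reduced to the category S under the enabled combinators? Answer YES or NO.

YES

[0,7] S   <
  [0,5] N   >
    [0,2] N/PP   >
      [0,1] "ate" : (N/PP)/S
      [1,2] "under" : S
    [2,5] PP   <
      [2,3] "with" : NP\PP
      [3,5] PP\(NP\PP)   <
        [3,4] "no" : S
        [4,5] "often" : (PP\(NP\PP))\S
  [5,7] S\N   >
    [5,6] "some" : (S\N)/NP
    [6,7] "here" : NP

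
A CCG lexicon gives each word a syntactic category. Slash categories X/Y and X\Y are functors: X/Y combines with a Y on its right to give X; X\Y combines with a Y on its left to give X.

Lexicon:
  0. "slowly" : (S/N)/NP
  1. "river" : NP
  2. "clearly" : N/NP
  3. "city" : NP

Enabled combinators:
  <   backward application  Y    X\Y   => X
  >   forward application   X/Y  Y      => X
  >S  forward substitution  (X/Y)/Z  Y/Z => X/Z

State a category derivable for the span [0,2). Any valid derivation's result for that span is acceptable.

S/N

[0,4] S   >
  [0,2] S/N   >
    [0,1] "slowly" : (S/N)/NP
    [1,2] "river" : NP
  [2,4] N   >
    [2,3] "clearly" : N/NP
    [3,4] "city" : NP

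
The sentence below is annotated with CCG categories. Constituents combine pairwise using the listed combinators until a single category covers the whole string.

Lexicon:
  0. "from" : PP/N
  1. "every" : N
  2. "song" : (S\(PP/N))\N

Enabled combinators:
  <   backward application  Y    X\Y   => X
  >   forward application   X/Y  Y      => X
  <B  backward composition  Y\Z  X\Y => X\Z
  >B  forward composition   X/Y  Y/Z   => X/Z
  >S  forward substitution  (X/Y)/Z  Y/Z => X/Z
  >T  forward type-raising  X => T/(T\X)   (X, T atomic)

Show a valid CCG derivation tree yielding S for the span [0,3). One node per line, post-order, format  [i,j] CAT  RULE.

[0,1] PP/N  lex  "from"
[1,2] N  lex  "every"
[2,3] (S\(PP/N))\N  lex  "song"
[1,3] S\(PP/N)  <  k=2
[0,3] S  <  k=1

[0,3] S   <
  [0,1] "from" : PP/N
  [1,3] S\(PP/N)   <
    [1,2] "every" : N
    [2,3] "song" : (S\(PP/N))\N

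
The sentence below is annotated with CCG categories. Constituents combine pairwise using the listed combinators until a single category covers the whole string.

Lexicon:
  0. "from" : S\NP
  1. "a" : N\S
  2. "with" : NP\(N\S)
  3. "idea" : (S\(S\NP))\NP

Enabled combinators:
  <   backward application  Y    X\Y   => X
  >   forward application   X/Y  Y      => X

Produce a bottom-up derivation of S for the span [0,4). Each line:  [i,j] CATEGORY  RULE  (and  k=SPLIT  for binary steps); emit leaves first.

[0,1] S\NP  lex  "from"
[1,2] N\S  lex  "a"
[2,3] NP\(N\S)  lex  "with"
[1,3] NP  <  k=2
[3,4] (S\(S\NP))\NP  lex  "idea"
[1,4] S\(S\NP)  <  k=3
[0,4] S  <  k=1

[0,4] S   <
  [0,1] "from" : S\NP
  [1,4] S\(S\NP)   <
    [1,3] NP   <
      [1,2] "a" : N\S
      [2,3] "with" : NP\(N\S)
    [3,4] "idea" : (S\(S\NP))\NP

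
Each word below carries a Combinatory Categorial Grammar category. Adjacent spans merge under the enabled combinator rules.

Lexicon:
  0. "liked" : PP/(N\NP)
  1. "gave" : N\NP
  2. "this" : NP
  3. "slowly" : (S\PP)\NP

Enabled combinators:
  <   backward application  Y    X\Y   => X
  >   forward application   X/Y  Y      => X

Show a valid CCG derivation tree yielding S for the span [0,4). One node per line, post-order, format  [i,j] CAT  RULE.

[0,4] S   <
  [0,2] PP   >
    [0,1] "liked" : PP/(N\NP)
    [1,2] "gave" : N\NP
  [2,4] S\PP   <
    [2,3] "this" : NP
    [3,4] "slowly" : (S\PP)\NP

[0,1] PP/(N\NP)  lex  "liked"
[1,2] N\NP  lex  "gave"
[0,2] PP  >  k=1
[2,3] NP  lex  "this"
[3,4] (S\PP)\NP  lex  "slowly"
[2,4] S\PP  <  k=3
[0,4] S  <  k=2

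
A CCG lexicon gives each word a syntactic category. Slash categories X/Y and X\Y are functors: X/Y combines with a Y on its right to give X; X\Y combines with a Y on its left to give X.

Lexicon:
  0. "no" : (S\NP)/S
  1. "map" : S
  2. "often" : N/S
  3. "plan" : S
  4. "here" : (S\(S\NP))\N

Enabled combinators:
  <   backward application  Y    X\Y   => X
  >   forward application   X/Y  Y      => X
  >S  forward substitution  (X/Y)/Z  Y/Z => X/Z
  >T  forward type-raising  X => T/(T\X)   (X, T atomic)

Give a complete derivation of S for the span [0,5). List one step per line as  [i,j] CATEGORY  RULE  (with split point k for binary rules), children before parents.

[0,5] S   <
  [0,2] S\NP   >
    [0,1] "no" : (S\NP)/S
    [1,2] "map" : S
  [2,5] S\(S\NP)   <
    [2,4] N   >
      [2,3] "often" : N/S
      [3,4] "plan" : S
    [4,5] "here" : (S\(S\NP))\N

[0,1] (S\NP)/S  lex  "no"
[1,2] S  lex  "map"
[0,2] S\NP  >  k=1
[2,3] N/S  lex  "often"
[3,4] S  lex  "plan"
[2,4] N  >  k=3
[4,5] (S\(S\NP))\N  lex  "here"
[2,5] S\(S\NP)  <  k=4
[0,5] S  <  k=2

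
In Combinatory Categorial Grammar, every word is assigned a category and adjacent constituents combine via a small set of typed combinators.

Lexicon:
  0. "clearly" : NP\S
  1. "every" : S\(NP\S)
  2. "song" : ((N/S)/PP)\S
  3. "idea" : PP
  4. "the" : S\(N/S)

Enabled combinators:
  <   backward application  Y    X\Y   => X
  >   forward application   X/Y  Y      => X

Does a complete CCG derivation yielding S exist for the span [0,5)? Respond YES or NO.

YES

[0,5] S   <
  [0,4] N/S   >
    [0,3] (N/S)/PP   <
      [0,2] S   <
        [0,1] "clearly" : NP\S
        [1,2] "every" : S\(NP\S)
      [2,3] "song" : ((N/S)/PP)\S
    [3,4] "idea" : PP
  [4,5] "the" : S\(N/S)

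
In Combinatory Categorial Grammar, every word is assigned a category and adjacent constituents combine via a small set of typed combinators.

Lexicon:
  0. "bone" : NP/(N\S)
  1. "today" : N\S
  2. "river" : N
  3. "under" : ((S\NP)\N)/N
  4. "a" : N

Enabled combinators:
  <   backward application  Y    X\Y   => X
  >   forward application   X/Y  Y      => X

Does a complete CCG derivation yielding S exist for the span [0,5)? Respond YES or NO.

YES

[0,5] S   <
  [0,2] NP   >
    [0,1] "bone" : NP/(N\S)
    [1,2] "today" : N\S
  [2,5] S\NP   <
    [2,3] "river" : N
    [3,5] (S\NP)\N   >
      [3,4] "under" : ((S\NP)\N)/N
      [4,5] "a" : N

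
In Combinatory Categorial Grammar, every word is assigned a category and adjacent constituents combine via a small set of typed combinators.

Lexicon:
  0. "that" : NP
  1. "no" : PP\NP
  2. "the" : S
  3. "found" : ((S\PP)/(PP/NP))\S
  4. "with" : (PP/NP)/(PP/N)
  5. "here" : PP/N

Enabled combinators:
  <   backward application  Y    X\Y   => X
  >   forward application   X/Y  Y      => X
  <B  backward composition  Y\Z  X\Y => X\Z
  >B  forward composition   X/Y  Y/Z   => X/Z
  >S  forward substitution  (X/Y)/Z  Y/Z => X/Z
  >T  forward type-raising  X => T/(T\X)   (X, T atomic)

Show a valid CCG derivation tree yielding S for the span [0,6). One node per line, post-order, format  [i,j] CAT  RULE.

[0,6] S   <
  [0,2] PP   <
    [0,1] "that" : NP
    [1,2] "no" : PP\NP
  [2,6] S\PP   >
    [2,4] (S\PP)/(PP/NP)   <
      [2,3] "the" : S
      [3,4] "found" : ((S\PP)/(PP/NP))\S
    [4,6] PP/NP   >
      [4,5] "with" : (PP/NP)/(PP/N)
      [5,6] "here" : PP/N

[0,1] NP  lex  "that"
[1,2] PP\NP  lex  "no"
[0,2] PP  <  k=1
[2,3] S  lex  "the"
[3,4] ((S\PP)/(PP/NP))\S  lex  "found"
[2,4] (S\PP)/(PP/NP)  <  k=3
[4,5] (PP/NP)/(PP/N)  lex  "with"
[5,6] PP/N  lex  "here"
[4,6] PP/NP  >  k=5
[2,6] S\PP  >  k=4
[0,6] S  <  k=2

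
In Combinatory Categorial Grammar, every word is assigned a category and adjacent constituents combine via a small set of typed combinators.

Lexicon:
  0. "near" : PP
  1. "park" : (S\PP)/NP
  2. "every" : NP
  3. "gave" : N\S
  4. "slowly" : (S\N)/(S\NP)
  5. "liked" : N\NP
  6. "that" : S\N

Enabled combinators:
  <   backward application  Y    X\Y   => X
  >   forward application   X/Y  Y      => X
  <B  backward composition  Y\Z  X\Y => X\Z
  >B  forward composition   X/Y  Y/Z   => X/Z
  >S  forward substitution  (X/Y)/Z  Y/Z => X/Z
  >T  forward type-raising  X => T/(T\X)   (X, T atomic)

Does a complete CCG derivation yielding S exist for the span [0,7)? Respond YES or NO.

YES

[0,7] S   <
  [0,4] N   <
    [0,3] S   <
      [0,1] "near" : PP
      [1,3] S\PP   >
        [1,2] "park" : (S\PP)/NP
        [2,3] "every" : NP
    [3,4] "gave" : N\S
  [4,7] S\N   >
    [4,5] "slowly" : (S\N)/(S\NP)
    [5,7] S\NP   <B
      [5,6] "liked" : N\NP
      [6,7] "that" : S\N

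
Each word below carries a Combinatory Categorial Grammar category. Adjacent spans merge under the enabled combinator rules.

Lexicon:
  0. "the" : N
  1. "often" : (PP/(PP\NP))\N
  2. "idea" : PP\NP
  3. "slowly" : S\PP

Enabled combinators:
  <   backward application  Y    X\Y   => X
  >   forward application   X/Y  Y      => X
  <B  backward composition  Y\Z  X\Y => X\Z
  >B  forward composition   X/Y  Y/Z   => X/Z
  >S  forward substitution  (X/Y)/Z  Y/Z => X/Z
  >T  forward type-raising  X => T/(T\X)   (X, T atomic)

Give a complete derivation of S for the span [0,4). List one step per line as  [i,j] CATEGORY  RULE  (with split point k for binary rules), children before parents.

[0,4] S   <
  [0,3] PP   >
    [0,2] PP/(PP\NP)   <
      [0,1] "the" : N
      [1,2] "often" : (PP/(PP\NP))\N
    [2,3] "idea" : PP\NP
  [3,4] "slowly" : S\PP

[0,1] N  lex  "the"
[1,2] (PP/(PP\NP))\N  lex  "often"
[0,2] PP/(PP\NP)  <  k=1
[2,3] PP\NP  lex  "idea"
[0,3] PP  >  k=2
[3,4] S\PP  lex  "slowly"
[0,4] S  <  k=3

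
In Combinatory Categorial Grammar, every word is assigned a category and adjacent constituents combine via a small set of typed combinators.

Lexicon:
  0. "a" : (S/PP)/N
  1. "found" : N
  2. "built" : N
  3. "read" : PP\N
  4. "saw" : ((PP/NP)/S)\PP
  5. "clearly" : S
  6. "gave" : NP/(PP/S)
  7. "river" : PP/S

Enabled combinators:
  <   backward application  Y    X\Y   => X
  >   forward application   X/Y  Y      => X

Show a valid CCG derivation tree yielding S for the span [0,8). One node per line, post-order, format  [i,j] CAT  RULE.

[0,8] S   >
  [0,2] S/PP   >
    [0,1] "a" : (S/PP)/N
    [1,2] "found" : N
  [2,8] PP   >
    [2,6] PP/NP   >
      [2,5] (PP/NP)/S   <
        [2,4] PP   <
          [2,3] "built" : N
          [3,4] "read" : PP\N
        [4,5] "saw" : ((PP/NP)/S)\PP
      [5,6] "clearly" : S
    [6,8] NP   >
      [6,7] "gave" : NP/(PP/S)
      [7,8] "river" : PP/S

[0,1] (S/PP)/N  lex  "a"
[1,2] N  lex  "found"
[0,2] S/PP  >  k=1
[2,3] N  lex  "built"
[3,4] PP\N  lex  "read"
[2,4] PP  <  k=3
[4,5] ((PP/NP)/S)\PP  lex  "saw"
[2,5] (PP/NP)/S  <  k=4
[5,6] S  lex  "clearly"
[2,6] PP/NP  >  k=5
[6,7] NP/(PP/S)  lex  "gave"
[7,8] PP/S  lex  "river"
[6,8] NP  >  k=7
[2,8] PP  >  k=6
[0,8] S  >  k=2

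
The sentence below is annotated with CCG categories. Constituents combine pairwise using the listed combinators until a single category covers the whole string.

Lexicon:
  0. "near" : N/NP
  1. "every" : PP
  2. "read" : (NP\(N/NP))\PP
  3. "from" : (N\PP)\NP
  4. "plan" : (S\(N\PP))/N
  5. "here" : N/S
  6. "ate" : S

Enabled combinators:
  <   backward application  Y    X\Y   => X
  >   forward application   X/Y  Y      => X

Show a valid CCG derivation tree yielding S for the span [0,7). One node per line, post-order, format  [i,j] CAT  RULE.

[0,7] S   <
  [0,4] N\PP   <
    [0,3] NP   <
      [0,1] "near" : N/NP
      [1,3] NP\(N/NP)   <
        [1,2] "every" : PP
        [2,3] "read" : (NP\(N/NP))\PP
    [3,4] "from" : (N\PP)\NP
  [4,7] S\(N\PP)   >
    [4,5] "plan" : (S\(N\PP))/N
    [5,7] N   >
      [5,6] "here" : N/S
      [6,7] "ate" : S

[0,1] N/NP  lex  "near"
[1,2] PP  lex  "every"
[2,3] (NP\(N/NP))\PP  lex  "read"
[1,3] NP\(N/NP)  <  k=2
[0,3] NP  <  k=1
[3,4] (N\PP)\NP  lex  "from"
[0,4] N\PP  <  k=3
[4,5] (S\(N\PP))/N  lex  "plan"
[5,6] N/S  lex  "here"
[6,7] S  lex  "ate"
[5,7] N  >  k=6
[4,7] S\(N\PP)  >  k=5
[0,7] S  <  k=4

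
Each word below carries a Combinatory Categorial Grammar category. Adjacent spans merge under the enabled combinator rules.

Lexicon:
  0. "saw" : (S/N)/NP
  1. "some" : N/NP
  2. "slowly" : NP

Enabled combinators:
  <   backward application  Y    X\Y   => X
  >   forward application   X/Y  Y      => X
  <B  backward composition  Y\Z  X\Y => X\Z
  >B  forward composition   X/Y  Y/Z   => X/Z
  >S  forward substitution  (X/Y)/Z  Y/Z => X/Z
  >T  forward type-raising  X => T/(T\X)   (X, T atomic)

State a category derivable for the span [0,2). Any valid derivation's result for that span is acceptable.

S/NP

[0,3] S   >
  [0,2] S/NP   >S
    [0,1] "saw" : (S/N)/NP
    [1,2] "some" : N/NP
  [2,3] "slowly" : NP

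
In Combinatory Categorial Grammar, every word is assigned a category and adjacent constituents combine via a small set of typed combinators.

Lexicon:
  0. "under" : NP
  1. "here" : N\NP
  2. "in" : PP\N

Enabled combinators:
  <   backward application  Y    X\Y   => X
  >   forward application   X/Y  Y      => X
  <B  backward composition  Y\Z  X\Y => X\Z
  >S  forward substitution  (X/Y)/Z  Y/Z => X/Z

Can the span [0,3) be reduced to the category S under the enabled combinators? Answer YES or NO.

NO

NP N\NP PP\N
CKY chart[0,3] = {PP}; S ∉ chart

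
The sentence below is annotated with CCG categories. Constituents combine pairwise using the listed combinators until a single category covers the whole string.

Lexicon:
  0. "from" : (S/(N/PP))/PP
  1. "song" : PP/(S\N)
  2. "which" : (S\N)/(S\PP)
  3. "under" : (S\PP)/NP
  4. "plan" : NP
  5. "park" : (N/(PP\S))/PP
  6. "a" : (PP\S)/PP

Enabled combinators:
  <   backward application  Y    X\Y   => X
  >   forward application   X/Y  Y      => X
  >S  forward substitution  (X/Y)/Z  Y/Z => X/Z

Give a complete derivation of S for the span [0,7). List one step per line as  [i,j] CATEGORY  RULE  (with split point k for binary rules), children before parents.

[0,7] S   >
  [0,5] S/(N/PP)   >
    [0,1] "from" : (S/(N/PP))/PP
    [1,5] PP   >
      [1,2] "song" : PP/(S\N)
      [2,5] S\N   >
        [2,3] "which" : (S\N)/(S\PP)
        [3,5] S\PP   >
          [3,4] "under" : (S\PP)/NP
          [4,5] "plan" : NP
  [5,7] N/PP   >S
    [5,6] "park" : (N/(PP\S))/PP
    [6,7] "a" : (PP\S)/PP

[0,1] (S/(N/PP))/PP  lex  "from"
[1,2] PP/(S\N)  lex  "song"
[2,3] (S\N)/(S\PP)  lex  "which"
[3,4] (S\PP)/NP  lex  "under"
[4,5] NP  lex  "plan"
[3,5] S\PP  >  k=4
[2,5] S\N  >  k=3
[1,5] PP  >  k=2
[0,5] S/(N/PP)  >  k=1
[5,6] (N/(PP\S))/PP  lex  "park"
[6,7] (PP\S)/PP  lex  "a"
[5,7] N/PP  >S  k=6
[0,7] S  >  k=5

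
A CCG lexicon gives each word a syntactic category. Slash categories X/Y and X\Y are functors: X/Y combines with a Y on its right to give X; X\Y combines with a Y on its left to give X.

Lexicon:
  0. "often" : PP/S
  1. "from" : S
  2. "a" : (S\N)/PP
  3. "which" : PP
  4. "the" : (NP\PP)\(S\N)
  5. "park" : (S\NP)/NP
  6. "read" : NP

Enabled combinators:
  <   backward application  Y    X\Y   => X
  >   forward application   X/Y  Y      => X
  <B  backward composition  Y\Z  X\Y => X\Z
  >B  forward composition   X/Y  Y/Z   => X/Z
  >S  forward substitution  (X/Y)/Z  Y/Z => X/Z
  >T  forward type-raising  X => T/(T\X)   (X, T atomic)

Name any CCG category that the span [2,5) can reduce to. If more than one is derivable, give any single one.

NP\PP

[0,7] S   <
  [0,5] NP   <
    [0,2] PP   >
      [0,1] "often" : PP/S
      [1,2] "from" : S
    [2,5] NP\PP   <
      [2,4] S\N   >
        [2,3] "a" : (S\N)/PP
        [3,4] "which" : PP
      [4,5] "the" : (NP\PP)\(S\N)
  [5,7] S\NP   >
    [5,6] "park" : (S\NP)/NP
    [6,7] "read" : NP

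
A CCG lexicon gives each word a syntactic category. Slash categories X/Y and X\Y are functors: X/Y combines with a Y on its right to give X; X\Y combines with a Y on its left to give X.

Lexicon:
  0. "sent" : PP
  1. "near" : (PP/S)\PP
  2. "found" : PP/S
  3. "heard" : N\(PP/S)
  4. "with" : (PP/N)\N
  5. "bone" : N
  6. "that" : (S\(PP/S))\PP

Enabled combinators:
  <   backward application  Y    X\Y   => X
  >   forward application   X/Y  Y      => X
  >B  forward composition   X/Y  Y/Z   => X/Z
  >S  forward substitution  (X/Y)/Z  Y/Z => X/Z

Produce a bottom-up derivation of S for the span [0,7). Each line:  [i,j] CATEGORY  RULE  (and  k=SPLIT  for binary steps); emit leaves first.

[0,7] S   <
  [0,2] PP/S   <
    [0,1] "sent" : PP
    [1,2] "near" : (PP/S)\PP
  [2,7] S\(PP/S)   <
    [2,6] PP   >
      [2,5] PP/N   <
        [2,4] N   <
          [2,3] "found" : PP/S
          [3,4] "heard" : N\(PP/S)
        [4,5] "with" : (PP/N)\N
      [5,6] "bone" : N
    [6,7] "that" : (S\(PP/S))\PP

[0,1] PP  lex  "sent"
[1,2] (PP/S)\PP  lex  "near"
[0,2] PP/S  <  k=1
[2,3] PP/S  lex  "found"
[3,4] N\(PP/S)  lex  "heard"
[2,4] N  <  k=3
[4,5] (PP/N)\N  lex  "with"
[2,5] PP/N  <  k=4
[5,6] N  lex  "bone"
[2,6] PP  >  k=5
[6,7] (S\(PP/S))\PP  lex  "that"
[2,7] S\(PP/S)  <  k=6
[0,7] S  <  k=2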